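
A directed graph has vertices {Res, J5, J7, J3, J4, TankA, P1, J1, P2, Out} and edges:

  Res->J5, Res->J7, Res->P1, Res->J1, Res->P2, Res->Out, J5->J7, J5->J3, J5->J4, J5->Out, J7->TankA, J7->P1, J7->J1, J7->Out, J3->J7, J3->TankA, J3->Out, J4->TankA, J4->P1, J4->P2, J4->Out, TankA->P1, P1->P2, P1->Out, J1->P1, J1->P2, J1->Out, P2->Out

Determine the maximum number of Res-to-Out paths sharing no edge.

Assign every edge capacity 1; by Menger, the answer equals the max flow.
Path Res→Out (+1); total 1.
Path Res→J5→Out (+1); total 2.
Path Res→J7→Out (+1); total 3.
Path Res→P1→Out (+1); total 4.
Path Res→J1→Out (+1); total 5.
Path Res→P2→Out (+1); total 6.
No residual Res→Out path; max flow = 6.
Certifying cut of size 6: {Res→J1, Res→J5, Res→J7, Res→Out, Res→P1, Res→P2}.

6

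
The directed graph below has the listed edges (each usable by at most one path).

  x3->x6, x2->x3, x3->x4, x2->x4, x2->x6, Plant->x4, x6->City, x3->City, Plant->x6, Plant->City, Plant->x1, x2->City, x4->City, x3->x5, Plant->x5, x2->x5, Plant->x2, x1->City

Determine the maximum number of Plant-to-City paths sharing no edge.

5

Assign every edge capacity 1; by Menger, the answer equals the max flow.
Path Plant→City (+1); total 1.
Path Plant→x1→City (+1); total 2.
Path Plant→x2→City (+1); total 3.
Path Plant→x4→City (+1); total 4.
Path Plant→x6→City (+1); total 5.
No residual Plant→City path; max flow = 5.
Certifying cut of size 5: {Plant→City, Plant→x1, Plant→x2, Plant→x4, Plant→x6}.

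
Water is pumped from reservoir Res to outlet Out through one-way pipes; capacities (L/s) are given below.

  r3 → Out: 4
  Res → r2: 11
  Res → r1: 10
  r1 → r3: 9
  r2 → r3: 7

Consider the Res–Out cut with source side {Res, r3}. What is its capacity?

Edges leaving {Res, r3}: Res→r1 (10), Res→r2 (11), r3→Out (4).
Cut capacity = 10 + 11 + 4 = 25.

25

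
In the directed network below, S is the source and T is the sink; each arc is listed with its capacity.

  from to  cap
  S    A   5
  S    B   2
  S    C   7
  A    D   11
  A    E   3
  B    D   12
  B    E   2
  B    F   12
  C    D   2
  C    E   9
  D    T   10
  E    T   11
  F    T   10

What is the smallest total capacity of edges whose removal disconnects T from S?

Augment S→A→D→T: bottleneck 5, flow now 5.
Augment S→B→D→T: bottleneck 2, flow now 7.
Augment S→C→D→T: bottleneck 2, flow now 9.
Augment S→C→E→T: bottleneck 5, flow now 14.
No augmenting path remains; maximum flow = 14.
By max-flow min-cut, the minimum cut capacity equals the max flow.
In the residual graph, reachable from S: {S}.
Min-cut edges: S→A (5), S→B (2), S→C (7); capacity 5 + 2 + 7 = 14.

14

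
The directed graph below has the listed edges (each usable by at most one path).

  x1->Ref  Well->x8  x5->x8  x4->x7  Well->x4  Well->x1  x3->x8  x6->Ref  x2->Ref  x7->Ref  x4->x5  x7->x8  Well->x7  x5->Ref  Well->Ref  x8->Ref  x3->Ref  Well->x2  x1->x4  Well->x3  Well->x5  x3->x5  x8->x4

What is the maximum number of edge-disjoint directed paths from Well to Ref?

Assign every edge capacity 1; by Menger, the answer equals the max flow.
Path Well→Ref (+1); total 1.
Path Well→x1→Ref (+1); total 2.
Path Well→x2→Ref (+1); total 3.
Path Well→x3→Ref (+1); total 4.
Path Well→x5→Ref (+1); total 5.
Path Well→x7→Ref (+1); total 6.
Path Well→x8→Ref (+1); total 7.
No residual Well→Ref path; max flow = 7.
Certifying cut of size 7: {Well→Ref, Well→x1, Well→x2, Well→x3, x5→Ref, x7→Ref, x8→Ref}.

7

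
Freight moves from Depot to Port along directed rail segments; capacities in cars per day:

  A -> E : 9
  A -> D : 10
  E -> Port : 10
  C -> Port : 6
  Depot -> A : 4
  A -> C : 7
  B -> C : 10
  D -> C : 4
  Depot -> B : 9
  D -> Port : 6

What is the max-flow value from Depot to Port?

Augment Depot→A→C→Port: bottleneck 4, flow now 4.
Augment Depot→B→C→Port: bottleneck 2, flow now 6.
Augment Depot→B→C→A→D→Port: bottleneck 4, flow now 10. (uses reverse residual edge)
No augmenting path remains; maximum flow = 10.
In the residual graph, reachable from Depot: {Depot, B, C}.
Min-cut edges: Depot→A (4), C→Port (6); capacity 4 + 6 = 10.
This cut is saturated, so no flow can exceed 10.

10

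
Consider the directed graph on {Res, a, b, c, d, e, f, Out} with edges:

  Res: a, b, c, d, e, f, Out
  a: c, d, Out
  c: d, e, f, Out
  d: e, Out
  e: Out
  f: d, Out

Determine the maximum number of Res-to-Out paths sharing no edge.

Assign every edge capacity 1; by Menger, the answer equals the max flow.
Path Res→Out (+1); total 1.
Path Res→a→Out (+1); total 2.
Path Res→c→Out (+1); total 3.
Path Res→d→Out (+1); total 4.
Path Res→e→Out (+1); total 5.
Path Res→f→Out (+1); total 6.
No residual Res→Out path; max flow = 6.
Certifying cut of size 6: {Res→Out, Res→a, Res→c, Res→d, Res→e, Res→f}.

6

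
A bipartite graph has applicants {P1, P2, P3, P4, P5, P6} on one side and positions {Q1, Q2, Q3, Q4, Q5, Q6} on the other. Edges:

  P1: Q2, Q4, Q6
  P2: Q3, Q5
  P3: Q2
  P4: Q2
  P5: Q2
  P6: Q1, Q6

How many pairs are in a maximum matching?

Unit-capacity flow: source→left, listed edges, right→sink; max matching = max flow.
Augmenting path P1→Q2 (+1); matched 1.
Augmenting path P2→Q3 (+1); matched 2.
Augmenting path P6→Q1 (+1); matched 3.
Augmenting path P3→Q2→P1→Q4 (+1); matched 4.
No augmenting path remains; maximum matching = 4.
König certificate: {P1, P2, P6, Q2} is a vertex cover of size 4 (every listed pair touches it), so no matching can be larger.

4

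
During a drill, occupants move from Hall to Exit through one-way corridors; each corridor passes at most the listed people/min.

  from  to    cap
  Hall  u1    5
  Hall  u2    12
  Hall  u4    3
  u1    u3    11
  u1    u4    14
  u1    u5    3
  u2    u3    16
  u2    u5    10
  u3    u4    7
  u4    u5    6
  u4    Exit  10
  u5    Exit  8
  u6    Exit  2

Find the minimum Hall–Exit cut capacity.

18

Augment Hall→u4→Exit: bottleneck 3, flow now 3.
Augment Hall→u1→u4→Exit: bottleneck 5, flow now 8.
Augment Hall→u2→u5→Exit: bottleneck 8, flow now 16.
Augment Hall→u2→u3→u4→Exit: bottleneck 2, flow now 18.
No augmenting path remains; maximum flow = 18.
By max-flow min-cut, the minimum cut capacity equals the max flow.
In the residual graph, reachable from Hall: {Hall, u1, u2, u3, u4, u5}.
Min-cut edges: u4→Exit (10), u5→Exit (8); capacity 10 + 8 = 18.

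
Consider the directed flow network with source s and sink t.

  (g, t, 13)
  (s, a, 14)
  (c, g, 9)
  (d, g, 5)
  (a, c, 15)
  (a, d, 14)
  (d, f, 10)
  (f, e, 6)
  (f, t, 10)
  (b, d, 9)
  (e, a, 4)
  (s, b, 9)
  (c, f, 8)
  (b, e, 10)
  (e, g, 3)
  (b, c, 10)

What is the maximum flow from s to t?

Augment s→a→c→f→t: bottleneck 8, flow now 8.
Augment s→a→c→g→t: bottleneck 6, flow now 14.
Augment s→b→c→g→t: bottleneck 3, flow now 17.
Augment s→b→d→f→t: bottleneck 2, flow now 19.
Augment s→b→d→g→t: bottleneck 4, flow now 23.
No augmenting path remains; maximum flow = 23.
In the residual graph, reachable from s: {s}.
Min-cut edges: s→a (14), s→b (9); capacity 14 + 9 = 23.
This cut is saturated, so no flow can exceed 23.

23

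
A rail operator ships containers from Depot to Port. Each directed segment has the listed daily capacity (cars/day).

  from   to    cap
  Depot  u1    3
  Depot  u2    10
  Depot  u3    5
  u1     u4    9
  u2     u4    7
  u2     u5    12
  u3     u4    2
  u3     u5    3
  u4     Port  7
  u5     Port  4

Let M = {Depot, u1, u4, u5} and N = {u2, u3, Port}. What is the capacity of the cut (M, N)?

Edges leaving {Depot, u1, u4, u5}: Depot→u2 (10), Depot→u3 (5), u4→Port (7), u5→Port (4).
Cut capacity = 10 + 5 + 7 + 4 = 26.

26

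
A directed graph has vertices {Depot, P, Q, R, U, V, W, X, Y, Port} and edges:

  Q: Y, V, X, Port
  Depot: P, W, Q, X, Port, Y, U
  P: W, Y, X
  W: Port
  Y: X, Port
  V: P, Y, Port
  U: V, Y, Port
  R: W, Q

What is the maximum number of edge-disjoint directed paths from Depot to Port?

Assign every edge capacity 1; by Menger, the answer equals the max flow.
Path Depot→Port (+1); total 1.
Path Depot→Q→Port (+1); total 2.
Path Depot→U→Port (+1); total 3.
Path Depot→W→Port (+1); total 4.
Path Depot→Y→Port (+1); total 5.
No residual Depot→Port path; max flow = 5.
Certifying cut of size 5: {Depot→Port, Depot→Q, Depot→U, W→Port, Y→Port}.

5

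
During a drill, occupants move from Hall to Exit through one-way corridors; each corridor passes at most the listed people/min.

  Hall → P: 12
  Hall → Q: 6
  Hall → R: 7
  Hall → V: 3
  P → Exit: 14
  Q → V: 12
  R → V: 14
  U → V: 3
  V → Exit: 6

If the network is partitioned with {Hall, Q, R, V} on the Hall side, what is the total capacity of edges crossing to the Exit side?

Edges leaving {Hall, Q, R, V}: Hall→P (12), V→Exit (6).
Cut capacity = 12 + 6 = 18.

18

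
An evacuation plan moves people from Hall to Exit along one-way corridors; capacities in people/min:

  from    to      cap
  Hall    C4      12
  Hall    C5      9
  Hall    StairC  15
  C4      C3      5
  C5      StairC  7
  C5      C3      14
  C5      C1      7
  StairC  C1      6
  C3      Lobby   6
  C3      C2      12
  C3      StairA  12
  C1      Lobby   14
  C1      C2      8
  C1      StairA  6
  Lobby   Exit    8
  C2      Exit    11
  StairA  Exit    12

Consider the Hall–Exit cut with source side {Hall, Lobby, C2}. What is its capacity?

Edges leaving {Hall, Lobby, C2}: Hall→C4 (12), Hall→C5 (9), Hall→StairC (15), Lobby→Exit (8), C2→Exit (11).
Cut capacity = 12 + 9 + 15 + 8 + 11 = 55.

55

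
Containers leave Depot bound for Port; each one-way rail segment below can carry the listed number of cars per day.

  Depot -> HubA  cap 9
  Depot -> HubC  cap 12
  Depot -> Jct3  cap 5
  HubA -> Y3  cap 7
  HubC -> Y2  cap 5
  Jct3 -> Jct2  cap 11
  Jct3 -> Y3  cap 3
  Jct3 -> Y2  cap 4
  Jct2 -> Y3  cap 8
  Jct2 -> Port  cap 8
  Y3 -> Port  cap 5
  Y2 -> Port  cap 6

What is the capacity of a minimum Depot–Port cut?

15

Augment Depot→HubA→Y3→Port: bottleneck 5, flow now 5.
Augment Depot→HubC→Y2→Port: bottleneck 5, flow now 10.
Augment Depot→Jct3→Jct2→Port: bottleneck 5, flow now 15.
No augmenting path remains; maximum flow = 15.
By max-flow min-cut, the minimum cut capacity equals the max flow.
In the residual graph, reachable from Depot: {Depot, HubA, HubC, Y3}.
Min-cut edges: Depot→Jct3 (5), HubC→Y2 (5), Y3→Port (5); capacity 5 + 5 + 5 = 15.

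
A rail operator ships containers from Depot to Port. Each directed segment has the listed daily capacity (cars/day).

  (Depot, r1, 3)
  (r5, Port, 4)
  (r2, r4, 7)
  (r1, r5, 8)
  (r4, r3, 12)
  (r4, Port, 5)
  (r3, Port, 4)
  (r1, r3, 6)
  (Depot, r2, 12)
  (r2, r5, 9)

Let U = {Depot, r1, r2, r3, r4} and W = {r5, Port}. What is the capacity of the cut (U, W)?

26

Edges leaving {Depot, r1, r2, r3, r4}: r1→r5 (8), r2→r5 (9), r3→Port (4), r4→Port (5).
Cut capacity = 8 + 9 + 4 + 5 = 26.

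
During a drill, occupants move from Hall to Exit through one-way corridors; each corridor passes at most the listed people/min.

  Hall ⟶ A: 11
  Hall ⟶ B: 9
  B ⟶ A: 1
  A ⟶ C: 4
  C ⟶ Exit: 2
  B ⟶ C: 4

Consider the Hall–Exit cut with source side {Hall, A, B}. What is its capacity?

Edges leaving {Hall, A, B}: A→C (4), B→C (4).
Cut capacity = 4 + 4 = 8.

8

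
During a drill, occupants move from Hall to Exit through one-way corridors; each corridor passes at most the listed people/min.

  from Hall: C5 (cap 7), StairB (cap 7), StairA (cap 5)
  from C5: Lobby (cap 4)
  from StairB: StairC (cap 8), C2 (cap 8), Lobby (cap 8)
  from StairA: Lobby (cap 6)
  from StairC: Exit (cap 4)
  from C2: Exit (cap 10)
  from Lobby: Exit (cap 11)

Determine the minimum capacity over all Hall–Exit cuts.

16

Augment Hall→C5→Lobby→Exit: bottleneck 4, flow now 4.
Augment Hall→StairB→StairC→Exit: bottleneck 4, flow now 8.
Augment Hall→StairB→C2→Exit: bottleneck 3, flow now 11.
Augment Hall→StairA→Lobby→Exit: bottleneck 5, flow now 16.
No augmenting path remains; maximum flow = 16.
By max-flow min-cut, the minimum cut capacity equals the max flow.
In the residual graph, reachable from Hall: {Hall, C5}.
Min-cut edges: Hall→StairB (7), Hall→StairA (5), C5→Lobby (4); capacity 7 + 5 + 4 = 16.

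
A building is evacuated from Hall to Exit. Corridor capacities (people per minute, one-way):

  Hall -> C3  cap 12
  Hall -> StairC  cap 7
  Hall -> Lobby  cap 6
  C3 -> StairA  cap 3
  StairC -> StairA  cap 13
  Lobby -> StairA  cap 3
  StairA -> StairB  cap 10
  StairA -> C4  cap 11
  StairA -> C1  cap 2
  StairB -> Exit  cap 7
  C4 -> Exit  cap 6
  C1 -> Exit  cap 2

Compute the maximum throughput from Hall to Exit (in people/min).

Augment Hall→C3→StairA→StairB→Exit: bottleneck 3, flow now 3.
Augment Hall→StairC→StairA→StairB→Exit: bottleneck 4, flow now 7.
Augment Hall→StairC→StairA→C4→Exit: bottleneck 3, flow now 10.
Augment Hall→Lobby→StairA→C4→Exit: bottleneck 3, flow now 13.
No augmenting path remains; maximum flow = 13.
In the residual graph, reachable from Hall: {Hall, C3, Lobby}.
Min-cut edges: Hall→StairC (7), C3→StairA (3), Lobby→StairA (3); capacity 7 + 3 + 3 = 13.
This cut is saturated, so no flow can exceed 13.

13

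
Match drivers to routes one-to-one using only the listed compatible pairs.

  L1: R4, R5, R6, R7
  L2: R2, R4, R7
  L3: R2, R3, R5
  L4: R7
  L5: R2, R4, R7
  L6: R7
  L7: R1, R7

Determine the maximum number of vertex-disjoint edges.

Unit-capacity flow: source→left, listed edges, right→sink; max matching = max flow.
Augmenting path L1→R4 (+1); matched 1.
Augmenting path L2→R2 (+1); matched 2.
Augmenting path L3→R3 (+1); matched 3.
Augmenting path L4→R7 (+1); matched 4.
Augmenting path L7→R1 (+1); matched 5.
Augmenting path L5→R4→L1→R5 (+1); matched 6.
No augmenting path remains; maximum matching = 6.
König certificate: {L1, L2, L3, L5, L7, R7} is a vertex cover of size 6 (every listed pair touches it), so no matching can be larger.

6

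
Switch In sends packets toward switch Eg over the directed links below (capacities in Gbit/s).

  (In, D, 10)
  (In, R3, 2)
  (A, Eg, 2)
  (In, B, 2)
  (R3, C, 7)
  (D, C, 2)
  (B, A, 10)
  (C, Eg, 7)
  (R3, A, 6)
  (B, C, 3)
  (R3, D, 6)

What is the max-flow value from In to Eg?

Augment In→D→C→Eg: bottleneck 2, flow now 2.
Augment In→B→C→Eg: bottleneck 2, flow now 4.
Augment In→R3→C→Eg: bottleneck 2, flow now 6.
No augmenting path remains; maximum flow = 6.
In the residual graph, reachable from In: {In, D}.
Min-cut edges: In→B (2), In→R3 (2), D→C (2); capacity 2 + 2 + 2 = 6.
This cut is saturated, so no flow can exceed 6.

6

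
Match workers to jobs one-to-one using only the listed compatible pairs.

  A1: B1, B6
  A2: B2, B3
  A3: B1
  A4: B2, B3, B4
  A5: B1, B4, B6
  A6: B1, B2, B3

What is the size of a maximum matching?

Unit-capacity flow: source→left, listed edges, right→sink; max matching = max flow.
Augmenting path A1→B1 (+1); matched 1.
Augmenting path A2→B2 (+1); matched 2.
Augmenting path A4→B3 (+1); matched 3.
Augmenting path A5→B4 (+1); matched 4.
Augmenting path A3→B1→A1→B6 (+1); matched 5.
No augmenting path remains; maximum matching = 5.
König certificate: {B1, B2, B3, B4, B6} is a vertex cover of size 5 (every listed pair touches it), so no matching can be larger.

5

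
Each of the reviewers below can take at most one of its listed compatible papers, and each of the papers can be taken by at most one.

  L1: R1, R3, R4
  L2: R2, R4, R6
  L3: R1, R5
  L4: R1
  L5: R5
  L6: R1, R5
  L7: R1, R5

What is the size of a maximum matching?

Unit-capacity flow: source→left, listed edges, right→sink; max matching = max flow.
Augmenting path L1→R1 (+1); matched 1.
Augmenting path L2→R2 (+1); matched 2.
Augmenting path L3→R5 (+1); matched 3.
Augmenting path L4→R1→L1→R3 (+1); matched 4.
No augmenting path remains; maximum matching = 4.
König certificate: {L1, L2, R1, R5} is a vertex cover of size 4 (every listed pair touches it), so no matching can be larger.

4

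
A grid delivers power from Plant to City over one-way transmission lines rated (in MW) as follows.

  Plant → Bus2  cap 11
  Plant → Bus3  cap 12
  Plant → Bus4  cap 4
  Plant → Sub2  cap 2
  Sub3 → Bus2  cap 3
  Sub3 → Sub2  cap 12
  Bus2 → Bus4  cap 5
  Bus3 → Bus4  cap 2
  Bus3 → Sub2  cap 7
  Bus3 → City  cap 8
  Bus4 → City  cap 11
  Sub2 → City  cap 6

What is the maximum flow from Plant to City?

23

Augment Plant→Bus3→City: bottleneck 8, flow now 8.
Augment Plant→Bus4→City: bottleneck 4, flow now 12.
Augment Plant→Sub2→City: bottleneck 2, flow now 14.
Augment Plant→Bus2→Bus4→City: bottleneck 5, flow now 19.
Augment Plant→Bus3→Bus4→City: bottleneck 2, flow now 21.
Augment Plant→Bus3→Sub2→City: bottleneck 2, flow now 23.
No augmenting path remains; maximum flow = 23.
In the residual graph, reachable from Plant: {Plant, Bus2}.
Min-cut edges: Plant→Bus3 (12), Plant→Bus4 (4), Plant→Sub2 (2), Bus2→Bus4 (5); capacity 12 + 4 + 2 + 5 = 23.
This cut is saturated, so no flow can exceed 23.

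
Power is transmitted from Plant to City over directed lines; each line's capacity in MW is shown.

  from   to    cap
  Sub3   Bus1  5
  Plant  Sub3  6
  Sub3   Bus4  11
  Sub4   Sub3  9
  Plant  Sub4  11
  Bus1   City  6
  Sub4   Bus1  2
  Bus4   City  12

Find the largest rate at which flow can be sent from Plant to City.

Augment Plant→Sub4→Bus1→City: bottleneck 2, flow now 2.
Augment Plant→Sub3→Bus1→City: bottleneck 4, flow now 6.
Augment Plant→Sub3→Bus4→City: bottleneck 2, flow now 8.
Augment Plant→Sub4→Sub3→Bus4→City: bottleneck 9, flow now 17.
No augmenting path remains; maximum flow = 17.
In the residual graph, reachable from Plant: {Plant}.
Min-cut edges: Plant→Sub4 (11), Plant→Sub3 (6); capacity 11 + 6 = 17.
This cut is saturated, so no flow can exceed 17.

17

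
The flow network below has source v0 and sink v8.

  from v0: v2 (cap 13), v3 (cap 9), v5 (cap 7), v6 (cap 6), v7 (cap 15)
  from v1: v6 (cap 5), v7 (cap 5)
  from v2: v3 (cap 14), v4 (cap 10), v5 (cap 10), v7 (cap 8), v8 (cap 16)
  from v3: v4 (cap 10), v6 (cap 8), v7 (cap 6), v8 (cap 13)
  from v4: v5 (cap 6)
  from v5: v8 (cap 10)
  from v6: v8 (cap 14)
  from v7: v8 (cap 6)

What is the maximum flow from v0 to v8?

41

Augment v0→v2→v8: bottleneck 13, flow now 13.
Augment v0→v3→v8: bottleneck 9, flow now 22.
Augment v0→v5→v8: bottleneck 7, flow now 29.
Augment v0→v6→v8: bottleneck 6, flow now 35.
Augment v0→v7→v8: bottleneck 6, flow now 41.
No augmenting path remains; maximum flow = 41.
In the residual graph, reachable from v0: {v0, v7}.
Min-cut edges: v0→v2 (13), v0→v3 (9), v0→v5 (7), v0→v6 (6), v7→v8 (6); capacity 13 + 9 + 7 + 6 + 6 = 41.
This cut is saturated, so no flow can exceed 41.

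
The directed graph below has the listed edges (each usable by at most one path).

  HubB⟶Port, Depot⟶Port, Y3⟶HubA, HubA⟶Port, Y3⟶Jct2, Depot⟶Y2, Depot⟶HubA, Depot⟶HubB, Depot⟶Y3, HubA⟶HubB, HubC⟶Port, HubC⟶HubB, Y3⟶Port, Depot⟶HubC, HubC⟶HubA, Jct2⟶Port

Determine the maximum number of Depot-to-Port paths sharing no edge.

Assign every edge capacity 1; by Menger, the answer equals the max flow.
Path Depot→Port (+1); total 1.
Path Depot→HubC→Port (+1); total 2.
Path Depot→Y3→Port (+1); total 3.
Path Depot→HubB→Port (+1); total 4.
Path Depot→HubA→Port (+1); total 5.
No residual Depot→Port path; max flow = 5.
Certifying cut of size 5: {Depot→HubA, Depot→HubB, Depot→HubC, Depot→Port, Depot→Y3}.

5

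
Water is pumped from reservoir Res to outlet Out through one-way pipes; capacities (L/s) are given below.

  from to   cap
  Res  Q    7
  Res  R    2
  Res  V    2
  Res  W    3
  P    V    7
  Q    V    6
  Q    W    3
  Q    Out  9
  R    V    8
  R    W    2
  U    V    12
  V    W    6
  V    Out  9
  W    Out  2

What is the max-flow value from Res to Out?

Augment Res→Q→Out: bottleneck 7, flow now 7.
Augment Res→V→Out: bottleneck 2, flow now 9.
Augment Res→W→Out: bottleneck 2, flow now 11.
Augment Res→R→V→Out: bottleneck 2, flow now 13.
No augmenting path remains; maximum flow = 13.
In the residual graph, reachable from Res: {Res, W}.
Min-cut edges: Res→Q (7), Res→R (2), Res→V (2), W→Out (2); capacity 7 + 2 + 2 + 2 = 13.
This cut is saturated, so no flow can exceed 13.

13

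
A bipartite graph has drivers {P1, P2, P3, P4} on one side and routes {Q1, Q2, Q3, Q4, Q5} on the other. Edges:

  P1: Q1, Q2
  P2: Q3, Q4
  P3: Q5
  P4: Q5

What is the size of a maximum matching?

Unit-capacity flow: source→left, listed edges, right→sink; max matching = max flow.
Augmenting path P1→Q1 (+1); matched 1.
Augmenting path P2→Q3 (+1); matched 2.
Augmenting path P3→Q5 (+1); matched 3.
No augmenting path remains; maximum matching = 3.
König certificate: {P1, P2, Q5} is a vertex cover of size 3 (every listed pair touches it), so no matching can be larger.

3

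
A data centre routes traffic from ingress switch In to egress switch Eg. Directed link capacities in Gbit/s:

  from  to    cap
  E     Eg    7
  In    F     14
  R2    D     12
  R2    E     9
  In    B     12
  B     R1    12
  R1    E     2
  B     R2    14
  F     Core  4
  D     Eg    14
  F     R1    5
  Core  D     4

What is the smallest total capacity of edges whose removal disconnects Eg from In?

18

Augment In→B→R2→E→Eg: bottleneck 7, flow now 7.
Augment In→B→R2→D→Eg: bottleneck 5, flow now 12.
Augment In→F→Core→D→Eg: bottleneck 4, flow now 16.
Augment In→F→R1→E→R2→D→Eg: bottleneck 2, flow now 18. (uses reverse residual edge)
No augmenting path remains; maximum flow = 18.
By max-flow min-cut, the minimum cut capacity equals the max flow.
In the residual graph, reachable from In: {In, F, R1}.
Min-cut edges: In→B (12), F→Core (4), R1→E (2); capacity 12 + 4 + 2 = 18.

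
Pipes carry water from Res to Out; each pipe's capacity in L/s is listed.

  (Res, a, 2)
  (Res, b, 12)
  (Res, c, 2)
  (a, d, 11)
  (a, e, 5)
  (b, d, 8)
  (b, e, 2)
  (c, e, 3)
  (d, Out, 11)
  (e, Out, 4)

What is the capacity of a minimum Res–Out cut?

Augment Res→a→d→Out: bottleneck 2, flow now 2.
Augment Res→b→d→Out: bottleneck 8, flow now 10.
Augment Res→b→e→Out: bottleneck 2, flow now 12.
Augment Res→c→e→Out: bottleneck 2, flow now 14.
No augmenting path remains; maximum flow = 14.
By max-flow min-cut, the minimum cut capacity equals the max flow.
In the residual graph, reachable from Res: {Res, b}.
Min-cut edges: Res→a (2), Res→c (2), b→d (8), b→e (2); capacity 2 + 2 + 8 + 2 = 14.

14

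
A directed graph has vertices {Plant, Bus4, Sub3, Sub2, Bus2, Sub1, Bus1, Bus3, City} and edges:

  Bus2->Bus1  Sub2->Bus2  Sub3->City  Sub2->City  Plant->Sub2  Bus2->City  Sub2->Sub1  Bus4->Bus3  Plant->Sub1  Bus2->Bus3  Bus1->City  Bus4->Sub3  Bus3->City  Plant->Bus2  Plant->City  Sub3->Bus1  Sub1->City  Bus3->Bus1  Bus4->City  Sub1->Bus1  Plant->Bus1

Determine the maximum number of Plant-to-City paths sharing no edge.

Assign every edge capacity 1; by Menger, the answer equals the max flow.
Path Plant→City (+1); total 1.
Path Plant→Sub2→City (+1); total 2.
Path Plant→Bus2→City (+1); total 3.
Path Plant→Sub1→City (+1); total 4.
Path Plant→Bus1→City (+1); total 5.
No residual Plant→City path; max flow = 5.
Certifying cut of size 5: {Plant→Bus1, Plant→Bus2, Plant→City, Plant→Sub1, Plant→Sub2}.

5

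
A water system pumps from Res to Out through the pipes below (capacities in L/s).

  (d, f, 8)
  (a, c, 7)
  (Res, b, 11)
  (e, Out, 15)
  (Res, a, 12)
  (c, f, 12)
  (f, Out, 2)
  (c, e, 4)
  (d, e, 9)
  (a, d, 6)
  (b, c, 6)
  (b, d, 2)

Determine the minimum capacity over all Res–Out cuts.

14

Augment Res→a→c→e→Out: bottleneck 4, flow now 4.
Augment Res→a→c→f→Out: bottleneck 2, flow now 6.
Augment Res→a→d→e→Out: bottleneck 6, flow now 12.
Augment Res→b→d→e→Out: bottleneck 2, flow now 14.
No augmenting path remains; maximum flow = 14.
By max-flow min-cut, the minimum cut capacity equals the max flow.
In the residual graph, reachable from Res: {Res, a, b, c, f}.
Min-cut edges: a→d (6), b→d (2), c→e (4), f→Out (2); capacity 6 + 2 + 4 + 2 = 14.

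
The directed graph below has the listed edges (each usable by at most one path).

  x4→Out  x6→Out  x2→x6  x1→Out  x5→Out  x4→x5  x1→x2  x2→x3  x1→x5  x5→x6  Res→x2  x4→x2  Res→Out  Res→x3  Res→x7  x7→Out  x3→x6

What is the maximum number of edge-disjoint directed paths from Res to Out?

3

Assign every edge capacity 1; by Menger, the answer equals the max flow.
Path Res→Out (+1); total 1.
Path Res→x7→Out (+1); total 2.
Path Res→x2→x6→Out (+1); total 3.
No residual Res→Out path; max flow = 3.
Certifying cut of size 3: {Res→Out, Res→x7, x6→Out}.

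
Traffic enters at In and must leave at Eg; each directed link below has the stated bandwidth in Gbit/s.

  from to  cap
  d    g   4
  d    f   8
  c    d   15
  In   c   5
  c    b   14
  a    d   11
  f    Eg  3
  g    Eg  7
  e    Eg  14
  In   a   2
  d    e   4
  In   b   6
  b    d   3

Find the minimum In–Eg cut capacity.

10

Augment In→a→d→e→Eg: bottleneck 2, flow now 2.
Augment In→b→d→e→Eg: bottleneck 2, flow now 4.
Augment In→b→d→f→Eg: bottleneck 1, flow now 5.
Augment In→c→d→f→Eg: bottleneck 2, flow now 7.
Augment In→c→d→g→Eg: bottleneck 3, flow now 10.
No augmenting path remains; maximum flow = 10.
By max-flow min-cut, the minimum cut capacity equals the max flow.
In the residual graph, reachable from In: {In, b}.
Min-cut edges: In→a (2), In→c (5), b→d (3); capacity 2 + 5 + 3 = 10.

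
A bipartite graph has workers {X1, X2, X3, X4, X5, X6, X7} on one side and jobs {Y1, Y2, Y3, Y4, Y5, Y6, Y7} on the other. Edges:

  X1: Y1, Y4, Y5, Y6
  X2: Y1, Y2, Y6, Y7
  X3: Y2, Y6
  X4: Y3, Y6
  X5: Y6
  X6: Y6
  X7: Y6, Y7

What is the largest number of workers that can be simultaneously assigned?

6

Unit-capacity flow: source→left, listed edges, right→sink; max matching = max flow.
Augmenting path X1→Y1 (+1); matched 1.
Augmenting path X2→Y2 (+1); matched 2.
Augmenting path X3→Y6 (+1); matched 3.
Augmenting path X4→Y3 (+1); matched 4.
Augmenting path X7→Y7 (+1); matched 5.
Augmenting path X5→Y6→X3→Y2→X2→Y1→X1→Y4 (+1); matched 6.
No augmenting path remains; maximum matching = 6.
König certificate: {X1, X2, X3, X4, X7, Y6} is a vertex cover of size 6 (every listed pair touches it), so no matching can be larger.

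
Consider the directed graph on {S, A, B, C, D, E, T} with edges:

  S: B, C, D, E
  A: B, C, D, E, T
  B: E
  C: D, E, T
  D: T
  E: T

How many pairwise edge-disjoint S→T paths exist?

3

Assign every edge capacity 1; by Menger, the answer equals the max flow.
Path S→C→T (+1); total 1.
Path S→D→T (+1); total 2.
Path S→E→T (+1); total 3.
No residual S→T path; max flow = 3.
Certifying cut of size 3: {E→T, S→C, S→D}.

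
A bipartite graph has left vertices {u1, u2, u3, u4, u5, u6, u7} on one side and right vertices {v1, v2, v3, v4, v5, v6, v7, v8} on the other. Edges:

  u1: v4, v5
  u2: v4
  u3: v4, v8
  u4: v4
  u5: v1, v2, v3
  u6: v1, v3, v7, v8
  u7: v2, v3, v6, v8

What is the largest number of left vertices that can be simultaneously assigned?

6

Unit-capacity flow: source→left, listed edges, right→sink; max matching = max flow.
Augmenting path u1→v4 (+1); matched 1.
Augmenting path u3→v8 (+1); matched 2.
Augmenting path u5→v1 (+1); matched 3.
Augmenting path u6→v3 (+1); matched 4.
Augmenting path u7→v2 (+1); matched 5.
Augmenting path u2→v4→u1→v5 (+1); matched 6.
No augmenting path remains; maximum matching = 6.
König certificate: {u1, u3, u5, u6, u7, v4} is a vertex cover of size 6 (every listed pair touches it), so no matching can be larger.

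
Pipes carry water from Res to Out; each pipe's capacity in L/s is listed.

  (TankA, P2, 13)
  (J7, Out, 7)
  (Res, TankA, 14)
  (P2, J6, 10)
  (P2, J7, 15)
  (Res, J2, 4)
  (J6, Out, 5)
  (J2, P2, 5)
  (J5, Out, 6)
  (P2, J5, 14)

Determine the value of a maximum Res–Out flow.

Augment Res→J2→P2→J6→Out: bottleneck 4, flow now 4.
Augment Res→TankA→P2→J6→Out: bottleneck 1, flow now 5.
Augment Res→TankA→P2→J5→Out: bottleneck 6, flow now 11.
Augment Res→TankA→P2→J7→Out: bottleneck 6, flow now 17.
No augmenting path remains; maximum flow = 17.
In the residual graph, reachable from Res: {Res, TankA}.
Min-cut edges: Res→J2 (4), TankA→P2 (13); capacity 4 + 13 = 17.
This cut is saturated, so no flow can exceed 17.

17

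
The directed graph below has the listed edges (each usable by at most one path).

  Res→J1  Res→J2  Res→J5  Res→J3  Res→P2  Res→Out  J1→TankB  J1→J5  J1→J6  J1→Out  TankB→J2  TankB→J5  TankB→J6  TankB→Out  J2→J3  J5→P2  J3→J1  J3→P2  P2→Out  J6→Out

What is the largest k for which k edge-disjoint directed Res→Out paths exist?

Assign every edge capacity 1; by Menger, the answer equals the max flow.
Path Res→Out (+1); total 1.
Path Res→J1→Out (+1); total 2.
Path Res→P2→Out (+1); total 3.
Path Res→J3→J1→TankB→Out (+1); total 4.
No residual Res→Out path; max flow = 4.
Certifying cut of size 4: {J3→J1, P2→Out, Res→J1, Res→Out}.

4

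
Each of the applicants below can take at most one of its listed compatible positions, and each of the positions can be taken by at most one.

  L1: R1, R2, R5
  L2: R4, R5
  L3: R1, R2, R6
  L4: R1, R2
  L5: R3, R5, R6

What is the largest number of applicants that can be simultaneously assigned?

5

Unit-capacity flow: source→left, listed edges, right→sink; max matching = max flow.
Augmenting path L1→R1 (+1); matched 1.
Augmenting path L2→R4 (+1); matched 2.
Augmenting path L3→R2 (+1); matched 3.
Augmenting path L5→R3 (+1); matched 4.
Augmenting path L4→R1→L1→R5 (+1); matched 5.
No augmenting path remains; maximum matching = 5.
König certificate: {L1, L2, L3, L4, L5} is a vertex cover of size 5 (every listed pair touches it), so no matching can be larger.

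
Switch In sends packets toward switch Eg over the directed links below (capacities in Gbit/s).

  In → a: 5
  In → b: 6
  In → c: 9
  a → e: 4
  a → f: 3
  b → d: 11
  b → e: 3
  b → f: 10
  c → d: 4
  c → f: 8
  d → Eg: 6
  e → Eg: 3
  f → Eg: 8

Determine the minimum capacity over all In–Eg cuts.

17

Augment In→a→e→Eg: bottleneck 3, flow now 3.
Augment In→a→f→Eg: bottleneck 2, flow now 5.
Augment In→b→d→Eg: bottleneck 6, flow now 11.
Augment In→c→f→Eg: bottleneck 6, flow now 17.
No augmenting path remains; maximum flow = 17.
By max-flow min-cut, the minimum cut capacity equals the max flow.
In the residual graph, reachable from In: {In, a, b, c, d, e, f}.
Min-cut edges: d→Eg (6), e→Eg (3), f→Eg (8); capacity 6 + 3 + 8 = 17.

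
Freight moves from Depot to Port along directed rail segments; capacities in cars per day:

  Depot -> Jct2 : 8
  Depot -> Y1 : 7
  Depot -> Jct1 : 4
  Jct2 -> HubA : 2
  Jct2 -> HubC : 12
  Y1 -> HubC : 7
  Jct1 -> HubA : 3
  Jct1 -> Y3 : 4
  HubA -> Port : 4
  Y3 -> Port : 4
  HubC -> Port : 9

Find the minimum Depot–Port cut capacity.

Augment Depot→Jct2→HubA→Port: bottleneck 2, flow now 2.
Augment Depot→Jct2→HubC→Port: bottleneck 6, flow now 8.
Augment Depot→Y1→HubC→Port: bottleneck 3, flow now 11.
Augment Depot→Jct1→HubA→Port: bottleneck 2, flow now 13.
Augment Depot→Jct1→Y3→Port: bottleneck 2, flow now 15.
No augmenting path remains; maximum flow = 15.
By max-flow min-cut, the minimum cut capacity equals the max flow.
In the residual graph, reachable from Depot: {Depot, Jct2, Y1, HubC}.
Min-cut edges: Depot→Jct1 (4), Jct2→HubA (2), HubC→Port (9); capacity 4 + 2 + 9 = 15.

15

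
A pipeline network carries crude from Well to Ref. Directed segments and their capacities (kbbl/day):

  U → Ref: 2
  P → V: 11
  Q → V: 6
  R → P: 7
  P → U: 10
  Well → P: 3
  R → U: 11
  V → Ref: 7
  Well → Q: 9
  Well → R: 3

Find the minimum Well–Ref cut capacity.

Augment Well→P→U→Ref: bottleneck 2, flow now 2.
Augment Well→P→V→Ref: bottleneck 1, flow now 3.
Augment Well→Q→V→Ref: bottleneck 6, flow now 9.
No augmenting path remains; maximum flow = 9.
By max-flow min-cut, the minimum cut capacity equals the max flow.
In the residual graph, reachable from Well: {Well, P, Q, R, U, V}.
Min-cut edges: U→Ref (2), V→Ref (7); capacity 2 + 7 = 9.

9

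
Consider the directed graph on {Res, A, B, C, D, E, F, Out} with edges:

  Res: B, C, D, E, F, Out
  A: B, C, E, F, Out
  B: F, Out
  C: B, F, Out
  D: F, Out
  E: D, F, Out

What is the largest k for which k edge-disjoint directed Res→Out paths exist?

5

Assign every edge capacity 1; by Menger, the answer equals the max flow.
Path Res→Out (+1); total 1.
Path Res→B→Out (+1); total 2.
Path Res→C→Out (+1); total 3.
Path Res→D→Out (+1); total 4.
Path Res→E→Out (+1); total 5.
No residual Res→Out path; max flow = 5.
Certifying cut of size 5: {Res→B, Res→C, Res→D, Res→E, Res→Out}.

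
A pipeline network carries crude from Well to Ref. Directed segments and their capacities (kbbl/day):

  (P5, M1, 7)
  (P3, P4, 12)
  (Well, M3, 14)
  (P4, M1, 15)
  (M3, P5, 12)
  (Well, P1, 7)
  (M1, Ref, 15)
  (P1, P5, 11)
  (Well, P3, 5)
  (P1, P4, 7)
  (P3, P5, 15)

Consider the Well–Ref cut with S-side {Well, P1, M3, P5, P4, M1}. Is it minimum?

Given cut capacity: 5 + 15 = 20.
Augment Well→P1→P5→M1→Ref: bottleneck 7, flow now 7.
Augment Well→P3→P4→M1→Ref: bottleneck 5, flow now 12.
Augment Well→M3→P5→P1→P4→M1→Ref: bottleneck 3, flow now 15. (uses reverse residual edge)
No augmenting path remains; maximum flow = 15.
In the residual graph, reachable from Well: {Well, P1, M3, P3, P5, P4, M1}.
Min-cut edges: M1→Ref (15); capacity 15 = 15.
Cut capacity 20 exceeds the max flow 15, so it is not minimum.

No — its capacity is 20, but the minimum cut has capacity 15.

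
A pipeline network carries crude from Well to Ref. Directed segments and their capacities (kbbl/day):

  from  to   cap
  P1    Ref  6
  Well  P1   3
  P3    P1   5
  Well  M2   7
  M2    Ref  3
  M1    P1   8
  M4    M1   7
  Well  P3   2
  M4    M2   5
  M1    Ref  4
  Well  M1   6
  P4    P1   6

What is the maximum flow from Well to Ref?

13

Augment Well→M1→Ref: bottleneck 4, flow now 4.
Augment Well→M2→Ref: bottleneck 3, flow now 7.
Augment Well→P1→Ref: bottleneck 3, flow now 10.
Augment Well→M1→P1→Ref: bottleneck 2, flow now 12.
Augment Well→P3→P1→Ref: bottleneck 1, flow now 13.
No augmenting path remains; maximum flow = 13.
In the residual graph, reachable from Well: {Well, M1, P3, M2, P1}.
Min-cut edges: M1→Ref (4), M2→Ref (3), P1→Ref (6); capacity 4 + 3 + 6 = 13.
This cut is saturated, so no flow can exceed 13.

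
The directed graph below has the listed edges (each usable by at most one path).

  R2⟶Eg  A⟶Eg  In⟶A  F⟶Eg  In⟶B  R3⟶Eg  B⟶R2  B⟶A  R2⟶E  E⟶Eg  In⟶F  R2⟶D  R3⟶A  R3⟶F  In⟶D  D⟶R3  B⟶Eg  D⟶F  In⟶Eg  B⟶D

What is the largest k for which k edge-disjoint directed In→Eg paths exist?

Assign every edge capacity 1; by Menger, the answer equals the max flow.
Path In→Eg (+1); total 1.
Path In→B→Eg (+1); total 2.
Path In→F→Eg (+1); total 3.
Path In→A→Eg (+1); total 4.
Path In→D→R3→Eg (+1); total 5.
No residual In→Eg path; max flow = 5.
Certifying cut of size 5: {In→A, In→B, In→D, In→Eg, In→F}.

5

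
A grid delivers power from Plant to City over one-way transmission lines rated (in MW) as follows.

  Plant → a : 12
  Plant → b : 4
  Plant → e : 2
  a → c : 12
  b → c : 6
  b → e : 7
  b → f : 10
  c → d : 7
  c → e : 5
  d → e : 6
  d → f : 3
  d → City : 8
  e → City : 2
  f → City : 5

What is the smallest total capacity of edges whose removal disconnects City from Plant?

Augment Plant→e→City: bottleneck 2, flow now 2.
Augment Plant→b→f→City: bottleneck 4, flow now 6.
Augment Plant→a→c→d→City: bottleneck 7, flow now 13.
No augmenting path remains; maximum flow = 13.
By max-flow min-cut, the minimum cut capacity equals the max flow.
In the residual graph, reachable from Plant: {Plant, a, c, e}.
Min-cut edges: Plant→b (4), c→d (7), e→City (2); capacity 4 + 7 + 2 = 13.

13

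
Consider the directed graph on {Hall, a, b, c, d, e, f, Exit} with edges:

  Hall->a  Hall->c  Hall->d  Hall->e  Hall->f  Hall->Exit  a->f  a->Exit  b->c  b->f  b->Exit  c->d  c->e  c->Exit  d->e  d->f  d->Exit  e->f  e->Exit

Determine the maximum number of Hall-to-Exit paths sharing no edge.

5

Assign every edge capacity 1; by Menger, the answer equals the max flow.
Path Hall→Exit (+1); total 1.
Path Hall→a→Exit (+1); total 2.
Path Hall→c→Exit (+1); total 3.
Path Hall→d→Exit (+1); total 4.
Path Hall→e→Exit (+1); total 5.
No residual Hall→Exit path; max flow = 5.
Certifying cut of size 5: {Hall→Exit, Hall→a, Hall→c, Hall→d, Hall→e}.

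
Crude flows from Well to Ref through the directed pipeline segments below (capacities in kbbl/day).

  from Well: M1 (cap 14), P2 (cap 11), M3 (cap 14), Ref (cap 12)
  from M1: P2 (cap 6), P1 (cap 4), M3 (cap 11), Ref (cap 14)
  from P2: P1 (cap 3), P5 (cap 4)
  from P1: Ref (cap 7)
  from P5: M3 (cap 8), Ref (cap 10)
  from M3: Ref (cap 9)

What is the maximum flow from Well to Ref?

42

Augment Well→Ref: bottleneck 12, flow now 12.
Augment Well→M1→Ref: bottleneck 14, flow now 26.
Augment Well→M3→Ref: bottleneck 9, flow now 35.
Augment Well→P2→P1→Ref: bottleneck 3, flow now 38.
Augment Well→P2→P5→Ref: bottleneck 4, flow now 42.
No augmenting path remains; maximum flow = 42.
In the residual graph, reachable from Well: {Well, P2, M3}.
Min-cut edges: Well→M1 (14), Well→Ref (12), P2→P1 (3), P2→P5 (4), M3→Ref (9); capacity 14 + 12 + 3 + 4 + 9 = 42.
This cut is saturated, so no flow can exceed 42.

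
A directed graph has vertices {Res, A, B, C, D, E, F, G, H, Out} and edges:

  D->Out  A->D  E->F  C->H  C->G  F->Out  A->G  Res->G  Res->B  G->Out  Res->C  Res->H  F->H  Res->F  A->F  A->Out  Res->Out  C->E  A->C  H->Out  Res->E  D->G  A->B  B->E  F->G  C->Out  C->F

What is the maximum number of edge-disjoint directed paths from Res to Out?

5

Assign every edge capacity 1; by Menger, the answer equals the max flow.
Path Res→Out (+1); total 1.
Path Res→C→Out (+1); total 2.
Path Res→F→Out (+1); total 3.
Path Res→G→Out (+1); total 4.
Path Res→H→Out (+1); total 5.
No residual Res→Out path; max flow = 5.
Certifying cut of size 5: {F→Out, G→Out, H→Out, Res→C, Res→Out}.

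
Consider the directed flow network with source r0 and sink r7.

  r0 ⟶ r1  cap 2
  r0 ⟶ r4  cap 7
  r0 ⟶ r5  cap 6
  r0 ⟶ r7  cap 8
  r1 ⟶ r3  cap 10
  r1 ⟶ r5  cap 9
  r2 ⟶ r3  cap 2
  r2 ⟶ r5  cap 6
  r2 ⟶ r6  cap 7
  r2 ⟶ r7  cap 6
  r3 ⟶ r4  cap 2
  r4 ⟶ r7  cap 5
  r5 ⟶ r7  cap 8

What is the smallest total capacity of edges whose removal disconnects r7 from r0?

Augment r0→r7: bottleneck 8, flow now 8.
Augment r0→r4→r7: bottleneck 5, flow now 13.
Augment r0→r5→r7: bottleneck 6, flow now 19.
Augment r0→r1→r5→r7: bottleneck 2, flow now 21.
No augmenting path remains; maximum flow = 21.
By max-flow min-cut, the minimum cut capacity equals the max flow.
In the residual graph, reachable from r0: {r0, r4}.
Min-cut edges: r0→r1 (2), r0→r5 (6), r0→r7 (8), r4→r7 (5); capacity 2 + 6 + 8 + 5 = 21.

21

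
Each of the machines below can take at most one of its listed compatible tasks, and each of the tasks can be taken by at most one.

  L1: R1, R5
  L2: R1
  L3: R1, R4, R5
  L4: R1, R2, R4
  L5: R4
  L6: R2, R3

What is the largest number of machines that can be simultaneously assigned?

Unit-capacity flow: source→left, listed edges, right→sink; max matching = max flow.
Augmenting path L1→R1 (+1); matched 1.
Augmenting path L3→R4 (+1); matched 2.
Augmenting path L4→R2 (+1); matched 3.
Augmenting path L6→R3 (+1); matched 4.
Augmenting path L2→R1→L1→R5 (+1); matched 5.
No augmenting path remains; maximum matching = 5.
König certificate: {L4, L6, R1, R4, R5} is a vertex cover of size 5 (every listed pair touches it), so no matching can be larger.

5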